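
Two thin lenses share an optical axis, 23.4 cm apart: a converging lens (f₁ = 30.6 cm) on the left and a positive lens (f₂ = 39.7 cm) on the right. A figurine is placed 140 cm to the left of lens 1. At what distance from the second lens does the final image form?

11.3 cm

Lens 1: 1/d_i1 = 1/f₁ − 1/d_o1 = 1/(30.6) − 1/(140) = 0.02554, so d_i1 = 39.16 cm.
The intermediate image is 39.16 cm to the right of lens 1, which lies 15.76 cm to the right of lens 2 — a virtual object — so d_o2 = −15.76 cm.
Lens 2: 1/d_i2 = 1/f₂ − 1/d_o2 = 1/(39.7) − 1/(-15.76) = 0.08864, so d_i2 = 11.3 cm.
The final image is real, 11.3 cm to the right of lens 2 (overall magnification ≈ -0.20).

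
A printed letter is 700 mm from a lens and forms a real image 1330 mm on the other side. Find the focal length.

Real image ⇒ d_i = +1330 mm.
1/f = 1/d_o + 1/d_i = 1/(700) + 1/(1330) = 0.002180, so f = 459 mm.
Since f is positive, the lens is converging.

f = 459 mm (converging)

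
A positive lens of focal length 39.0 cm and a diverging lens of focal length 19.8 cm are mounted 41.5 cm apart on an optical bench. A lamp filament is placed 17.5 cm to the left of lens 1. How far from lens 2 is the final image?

15.6 cm

Lens 1: 1/d_i1 = 1/f₁ − 1/d_o1 = 1/(39.0) − 1/(17.5) = -0.03150, so d_i1 = -31.74 cm.
The intermediate image is 31.74 cm to the left of lens 1 (virtual), which is 41.5 − (-31.74) = 73.24 cm to the left of lens 2, so d_o2 = +73.24 cm.
Lens 2 is diverging, so f₂ = −19.8 cm.
Lens 2: 1/d_i2 = 1/f₂ − 1/d_o2 = 1/(-19.8) − 1/(73.24) = -0.06416, so d_i2 = -15.6 cm.
The final image is virtual, 15.6 cm to the left of lens 2 (overall magnification ≈ 0.39).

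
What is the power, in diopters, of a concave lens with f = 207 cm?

For a concave lens, f = −207 cm.
f = -207 cm = -2.07 m.
P = 1/f = 1/(-2.07 m) = -0.483 D.

P = -0.483 D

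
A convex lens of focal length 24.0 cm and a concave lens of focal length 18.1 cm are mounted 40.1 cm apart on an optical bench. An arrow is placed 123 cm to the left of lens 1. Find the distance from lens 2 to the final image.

Lens 1: 1/d_i1 = 1/f₁ − 1/d_o1 = 1/(24.0) − 1/(123) = 0.03354, so d_i1 = 29.82 cm.
The intermediate image is 29.82 cm to the right of lens 1, which is 40.1 − (29.82) = 10.28 cm to the left of lens 2, so d_o2 = +10.28 cm.
Lens 2 is diverging, so f₂ = −18.1 cm.
Lens 2: 1/d_i2 = 1/f₂ − 1/d_o2 = 1/(-18.1) − 1/(10.28) = -0.1525, so d_i2 = -6.56 cm.
The final image is virtual, 6.56 cm to the left of lens 2 (overall magnification ≈ -0.15).

6.56 cm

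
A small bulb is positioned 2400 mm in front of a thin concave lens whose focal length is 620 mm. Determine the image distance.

493 mm

For a concave lens, f = -620 mm.
Thin-lens equation: 1/s_i = 1/f − 1/s_o = 1/(-620.0) − 1/(2400) = -0.001613 − 0.0004167 = -0.002030, so s_i = -493 mm.
The image is virtual, upright and reduced, on the same side as the object.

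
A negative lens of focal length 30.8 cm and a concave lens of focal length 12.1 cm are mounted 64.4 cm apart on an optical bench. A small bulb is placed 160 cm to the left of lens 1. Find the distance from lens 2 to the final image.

Lens 1 is diverging, so f₁ = −30.8 cm.
Lens 1: 1/d_i1 = 1/f₁ − 1/d_o1 = 1/(-30.8) − 1/(160) = -0.03872, so d_i1 = -25.83 cm.
The intermediate image is 25.83 cm to the left of lens 1 (virtual), which is 64.4 − (-25.83) = 90.23 cm to the left of lens 2, so d_o2 = +90.23 cm.
Lens 2 is diverging, so f₂ = −12.1 cm.
Lens 2: 1/d_i2 = 1/f₂ − 1/d_o2 = 1/(-12.1) − 1/(90.23) = -0.09373, so d_i2 = -10.7 cm.
The final image is virtual, 10.7 cm to the left of lens 2 (overall magnification ≈ 0.019).

10.7 cm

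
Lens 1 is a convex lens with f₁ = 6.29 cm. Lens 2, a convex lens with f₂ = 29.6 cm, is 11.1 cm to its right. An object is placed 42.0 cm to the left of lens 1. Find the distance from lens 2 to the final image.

4.23 cm

Lens 1: 1/d_i1 = 1/f₁ − 1/d_o1 = 1/(6.29) − 1/(42.0) = 0.1352, so d_i1 = 7.398 cm.
The intermediate image is 7.398 cm to the right of lens 1, which is 11.1 − (7.398) = 3.702 cm to the left of lens 2, so d_o2 = +3.702 cm.
Lens 2: 1/d_i2 = 1/f₂ − 1/d_o2 = 1/(29.6) − 1/(3.702) = -0.2363, so d_i2 = -4.23 cm.
The final image is virtual, 4.23 cm to the left of lens 2 (overall magnification ≈ -0.20).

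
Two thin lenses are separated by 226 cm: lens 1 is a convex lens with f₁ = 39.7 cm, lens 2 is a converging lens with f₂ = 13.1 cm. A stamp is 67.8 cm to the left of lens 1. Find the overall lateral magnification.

Lens 1: 1/d_i1 = 1/(39.7) − 1/(67.8) = 0.01044, so d_i1 = 95.79 cm; m₁ = −d_i1/d_o1 = -1.413.
d_o2 = 226 − (95.79) = 130.2 cm.
Lens 2: 1/d_i2 = 1/(13.1) − 1/(130.2) = 0.06866, so d_i2 = 14.57 cm; m₂ = −d_i2/d_o2 = -0.1119.
m = m₁·m₂ = (-1.413)(-0.1119) = +0.158.

m = +0.158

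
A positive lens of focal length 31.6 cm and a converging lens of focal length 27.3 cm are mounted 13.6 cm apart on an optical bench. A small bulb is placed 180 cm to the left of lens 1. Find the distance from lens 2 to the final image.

Lens 1: 1/d_i1 = 1/f₁ − 1/d_o1 = 1/(31.6) − 1/(180) = 0.02609, so d_i1 = 38.33 cm.
The intermediate image is 38.33 cm to the right of lens 1, which lies 24.73 cm to the right of lens 2 — a virtual object — so d_o2 = −24.73 cm.
Lens 2: 1/d_i2 = 1/f₂ − 1/d_o2 = 1/(27.3) − 1/(-24.73) = 0.07707, so d_i2 = 13.0 cm.
The final image is real, 13.0 cm to the right of lens 2 (overall magnification ≈ -0.11).

13.0 cm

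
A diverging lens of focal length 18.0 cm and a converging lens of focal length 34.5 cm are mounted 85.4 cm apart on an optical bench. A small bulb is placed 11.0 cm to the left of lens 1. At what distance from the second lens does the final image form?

Lens 1 is diverging, so f₁ = −18.0 cm.
Lens 1: 1/d_i1 = 1/f₁ − 1/d_o1 = 1/(-18.0) − 1/(11.0) = -0.1465, so d_i1 = -6.828 cm.
The intermediate image is 6.828 cm to the left of lens 1 (virtual), which is 85.4 − (-6.828) = 92.23 cm to the left of lens 2, so d_o2 = +92.23 cm.
Lens 2: 1/d_i2 = 1/f₂ − 1/d_o2 = 1/(34.5) − 1/(92.23) = 0.01814, so d_i2 = 55.1 cm.
The final image is real, 55.1 cm to the right of lens 2 (overall magnification ≈ -0.37).

55.1 cm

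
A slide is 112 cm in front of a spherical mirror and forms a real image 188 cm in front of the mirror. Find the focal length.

f = 70.2 cm (concave)

Real image ⇒ d_i = +188 cm.
1/f = 1/d_o + 1/d_i = 1/(112) + 1/(188) = 0.01425, so f = 70.2 cm.
Since f is positive, the spherical mirror is concave.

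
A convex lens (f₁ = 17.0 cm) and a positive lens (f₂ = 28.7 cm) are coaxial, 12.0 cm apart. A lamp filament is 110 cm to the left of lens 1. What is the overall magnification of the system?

m = -0.143

Lens 1: 1/d_i1 = 1/(17.0) − 1/(110) = 0.04973, so d_i1 = 20.11 cm; m₁ = −d_i1/d_o1 = -0.1828.
d_o2 = 12.0 − (20.11) = -8.110 cm (virtual object).
Lens 2: 1/d_i2 = 1/(28.7) − 1/(-8.110) = 0.1581, so d_i2 = 6.323 cm; m₂ = −d_i2/d_o2 = +0.7797.
m = m₁·m₂ = (-0.1828)(+0.7797) = -0.143.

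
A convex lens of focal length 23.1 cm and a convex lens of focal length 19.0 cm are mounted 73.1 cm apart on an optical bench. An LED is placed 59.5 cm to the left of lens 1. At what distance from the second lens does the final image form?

Lens 1: 1/d_i1 = 1/f₁ − 1/d_o1 = 1/(23.1) − 1/(59.5) = 0.02648, so d_i1 = 37.76 cm.
The intermediate image is 37.76 cm to the right of lens 1, which is 73.1 − (37.76) = 35.34 cm to the left of lens 2, so d_o2 = +35.34 cm.
Lens 2: 1/d_i2 = 1/f₂ − 1/d_o2 = 1/(19.0) − 1/(35.34) = 0.02434, so d_i2 = 41.1 cm.
The final image is real, 41.1 cm to the right of lens 2 (overall magnification ≈ 0.74).

41.1 cm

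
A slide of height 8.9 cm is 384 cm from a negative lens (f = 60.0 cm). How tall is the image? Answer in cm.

For a negative lens, f = -60.0 cm.
1/d_i = 1/f − 1/d_o = 1/(-60.00) − 1/(384) = -0.01927, so d_i = -51.89 cm.
m = −d_i/d_o = +0.1351.
|h_i| = |m|·h_o = 0.1351 × 8.9 = 1.20 cm. The image is virtual, upright and reduced, on the same side as the object.

1.20 cm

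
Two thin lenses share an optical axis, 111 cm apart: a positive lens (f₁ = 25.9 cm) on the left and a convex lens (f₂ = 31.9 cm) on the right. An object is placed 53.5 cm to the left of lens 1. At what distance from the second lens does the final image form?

67.1 cm

Lens 1: 1/d_i1 = 1/f₁ − 1/d_o1 = 1/(25.9) − 1/(53.5) = 0.01992, so d_i1 = 50.20 cm.
The intermediate image is 50.20 cm to the right of lens 1, which is 111 − (50.20) = 60.80 cm to the left of lens 2, so d_o2 = +60.80 cm.
Lens 2: 1/d_i2 = 1/f₂ − 1/d_o2 = 1/(31.9) − 1/(60.80) = 0.01490, so d_i2 = 67.1 cm.
The final image is real, 67.1 cm to the right of lens 2 (overall magnification ≈ 1.0).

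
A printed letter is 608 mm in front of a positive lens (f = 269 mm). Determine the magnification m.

m = -0.794

1/d_i = 1/f − 1/d_o = 1/(269.0) − 1/(608) = 0.002073, so d_i = 482.5 mm.
m = −d_i/d_o = −(482.5)/(608) = -0.794.
The image is real, inverted and reduced, on the far side of the lens.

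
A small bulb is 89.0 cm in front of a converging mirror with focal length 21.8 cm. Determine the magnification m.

1/d_i = 1/f − 1/d_o = 1/(21.80) − 1/(89.0) = 0.03464, so d_i = 28.87 cm.
m = −d_i/d_o = −(28.87)/(89.0) = -0.324.
The image is real, inverted and reduced, in front of the mirror.

m = -0.324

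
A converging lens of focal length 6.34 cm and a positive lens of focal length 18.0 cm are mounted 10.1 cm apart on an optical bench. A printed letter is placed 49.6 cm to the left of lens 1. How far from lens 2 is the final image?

3.36 cm

Lens 1: 1/d_i1 = 1/f₁ − 1/d_o1 = 1/(6.34) − 1/(49.6) = 0.1376, so d_i1 = 7.269 cm.
The intermediate image is 7.269 cm to the right of lens 1, which is 10.1 − (7.269) = 2.831 cm to the left of lens 2, so d_o2 = +2.831 cm.
Lens 2: 1/d_i2 = 1/f₂ − 1/d_o2 = 1/(18.0) − 1/(2.831) = -0.2977, so d_i2 = -3.36 cm.
The final image is virtual, 3.36 cm to the left of lens 2 (overall magnification ≈ -0.17).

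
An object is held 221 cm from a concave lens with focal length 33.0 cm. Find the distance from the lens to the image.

For a concave lens, f = -33.0 cm.
Lens equation: 1/s_i = 1/f − 1/s_o = 1/(-33.00) − 1/(221) = -0.03030 − 0.004525 = -0.03483, so s_i = -28.7 cm.
The image is virtual, upright and reduced, on the same side as the object.

28.7 cm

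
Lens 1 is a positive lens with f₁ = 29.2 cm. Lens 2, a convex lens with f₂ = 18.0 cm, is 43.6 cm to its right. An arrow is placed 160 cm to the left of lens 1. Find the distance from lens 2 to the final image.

Lens 1: 1/d_i1 = 1/f₁ − 1/d_o1 = 1/(29.2) − 1/(160) = 0.02800, so d_i1 = 35.72 cm.
The intermediate image is 35.72 cm to the right of lens 1, which is 43.6 − (35.72) = 7.880 cm to the left of lens 2, so d_o2 = +7.880 cm.
Lens 2: 1/d_i2 = 1/f₂ − 1/d_o2 = 1/(18.0) − 1/(7.880) = -0.07135, so d_i2 = -14.0 cm.
The final image is virtual, 14.0 cm to the left of lens 2 (overall magnification ≈ -0.40).

14.0 cm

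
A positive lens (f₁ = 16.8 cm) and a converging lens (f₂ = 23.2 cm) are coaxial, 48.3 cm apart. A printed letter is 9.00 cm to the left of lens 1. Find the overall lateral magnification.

m = -1.12

Lens 1: 1/d_i1 = 1/(16.8) − 1/(9.00) = -0.05159, so d_i1 = -19.38 cm; m₁ = −d_i1/d_o1 = +2.153.
d_o2 = 48.3 − (-19.38) = 67.68 cm.
Lens 2: 1/d_i2 = 1/(23.2) − 1/(67.68) = 0.02833, so d_i2 = 35.30 cm; m₂ = −d_i2/d_o2 = -0.5216.
m = m₁·m₂ = (+2.153)(-0.5216) = -1.12.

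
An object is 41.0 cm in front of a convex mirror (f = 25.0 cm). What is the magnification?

For a convex mirror, f = -25.0 cm.
1/d_i = 1/f − 1/d_o = 1/(-25.00) − 1/(41.0) = -0.06439, so d_i = -15.53 cm.
m = −d_i/d_o = −(-15.53)/(41.0) = +0.379.
The image is virtual, upright and reduced, behind the mirror.

m = +0.379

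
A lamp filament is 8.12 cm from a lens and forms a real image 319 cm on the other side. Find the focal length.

Real image ⇒ d_i = +319 cm.
1/f = 1/d_o + 1/d_i = 1/(8.12) + 1/(319) = 0.1263, so f = 7.92 cm.
Since f is positive, the lens is converging.

f = 7.92 cm (converging)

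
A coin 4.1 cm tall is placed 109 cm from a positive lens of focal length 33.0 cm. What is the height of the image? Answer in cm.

1.78 cm

1/d_i = 1/f − 1/d_o = 1/(33.00) − 1/(109) = 0.02113, so d_i = 47.33 cm.
m = −d_i/d_o = -0.4342.
|h_i| = |m|·h_o = 0.4342 × 4.1 = 1.78 cm. The image is real, inverted and reduced, on the far side of the lens.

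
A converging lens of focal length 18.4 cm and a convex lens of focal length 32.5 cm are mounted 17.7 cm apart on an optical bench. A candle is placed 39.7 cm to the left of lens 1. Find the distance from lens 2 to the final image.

11.0 cm

Lens 1: 1/d_i1 = 1/f₁ − 1/d_o1 = 1/(18.4) − 1/(39.7) = 0.02916, so d_i1 = 34.29 cm.
The intermediate image is 34.29 cm to the right of lens 1, which lies 16.59 cm to the right of lens 2 — a virtual object — so d_o2 = −16.59 cm.
Lens 2: 1/d_i2 = 1/f₂ − 1/d_o2 = 1/(32.5) − 1/(-16.59) = 0.09105, so d_i2 = 11.0 cm.
The final image is real, 11.0 cm to the right of lens 2 (overall magnification ≈ -0.57).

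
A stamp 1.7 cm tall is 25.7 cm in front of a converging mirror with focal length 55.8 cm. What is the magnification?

m = +1.85

1/d_i = 1/f − 1/d_o = 1/(55.80) − 1/(25.7) = -0.02099, so d_i = -47.64 cm.
m = −d_i/d_o = −(-47.64)/(25.7) = +1.85.
The image is virtual, upright and enlarged, behind the mirror.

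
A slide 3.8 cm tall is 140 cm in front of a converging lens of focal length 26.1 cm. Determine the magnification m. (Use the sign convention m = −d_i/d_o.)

1/d_i = 1/f − 1/d_o = 1/(26.10) − 1/(140) = 0.03117, so d_i = 32.08 cm.
m = −d_i/d_o = −(32.08)/(140) = -0.229.
The image is real, inverted and reduced, on the far side of the lens.

m = -0.229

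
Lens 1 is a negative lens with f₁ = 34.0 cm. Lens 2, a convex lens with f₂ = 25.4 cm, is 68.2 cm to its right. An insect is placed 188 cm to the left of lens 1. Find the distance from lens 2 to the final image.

34.4 cm

Lens 1 is diverging, so f₁ = −34.0 cm.
Lens 1: 1/d_i1 = 1/f₁ − 1/d_o1 = 1/(-34.0) − 1/(188) = -0.03473, so d_i1 = -28.79 cm.
The intermediate image is 28.79 cm to the left of lens 1 (virtual), which is 68.2 − (-28.79) = 96.99 cm to the left of lens 2, so d_o2 = +96.99 cm.
Lens 2: 1/d_i2 = 1/f₂ − 1/d_o2 = 1/(25.4) − 1/(96.99) = 0.02906, so d_i2 = 34.4 cm.
The final image is real, 34.4 cm to the right of lens 2 (overall magnification ≈ -0.054).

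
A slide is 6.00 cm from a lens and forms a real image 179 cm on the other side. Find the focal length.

Real image ⇒ d_i = +179 cm.
1/f = 1/d_o + 1/d_i = 1/(6.00) + 1/(179) = 0.1723, so f = 5.81 cm.
Since f is positive, the lens is converging.

f = 5.81 cm (converging)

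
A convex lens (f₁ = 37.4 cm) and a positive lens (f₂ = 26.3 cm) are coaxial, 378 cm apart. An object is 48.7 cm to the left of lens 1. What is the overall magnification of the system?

Lens 1: 1/d_i1 = 1/(37.4) − 1/(48.7) = 0.006204, so d_i1 = 161.2 cm; m₁ = −d_i1/d_o1 = -3.310.
d_o2 = 378 − (161.2) = 216.8 cm.
Lens 2: 1/d_i2 = 1/(26.3) − 1/(216.8) = 0.03341, so d_i2 = 29.93 cm; m₂ = −d_i2/d_o2 = -0.1381.
m = m₁·m₂ = (-3.310)(-0.1381) = +0.457.

m = +0.457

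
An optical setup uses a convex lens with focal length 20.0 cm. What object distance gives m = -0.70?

48.6 cm

m = −d_i/d_o ⇒ d_i = −m·d_o.
1/f = 1/d_o + 1/d_i = 1/d_o − 1/(m·d_o) = (1 − 1/m)/d_o, so d_o = f(1 − 1/m) = (20.00)(1 − 1/(-0.70)) = 48.6 cm.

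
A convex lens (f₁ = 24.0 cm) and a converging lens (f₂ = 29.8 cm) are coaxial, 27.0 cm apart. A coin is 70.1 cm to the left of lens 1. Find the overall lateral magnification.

m = -0.395

Lens 1: 1/d_i1 = 1/(24.0) − 1/(70.1) = 0.02740, so d_i1 = 36.49 cm; m₁ = −d_i1/d_o1 = -0.5205.
d_o2 = 27.0 − (36.49) = -9.490 cm (virtual object).
Lens 2: 1/d_i2 = 1/(29.8) − 1/(-9.490) = 0.1389, so d_i2 = 7.198 cm; m₂ = −d_i2/d_o2 = +0.7585.
m = m₁·m₂ = (-0.5205)(+0.7585) = -0.395.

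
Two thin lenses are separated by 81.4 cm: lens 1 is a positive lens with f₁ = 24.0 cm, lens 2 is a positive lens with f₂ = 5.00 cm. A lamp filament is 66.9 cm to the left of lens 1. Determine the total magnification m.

Lens 1: 1/d_i1 = 1/(24.0) − 1/(66.9) = 0.02672, so d_i1 = 37.43 cm; m₁ = −d_i1/d_o1 = -0.5595.
d_o2 = 81.4 − (37.43) = 43.97 cm.
Lens 2: 1/d_i2 = 1/(5.00) − 1/(43.97) = 0.1773, so d_i2 = 5.642 cm; m₂ = −d_i2/d_o2 = -0.1283.
m = m₁·m₂ = (-0.5595)(-0.1283) = +0.0718.

m = +0.0718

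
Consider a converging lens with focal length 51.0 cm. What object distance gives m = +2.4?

29.7 cm

m = −d_i/d_o ⇒ d_i = −m·d_o.
1/f = 1/d_o + 1/d_i = 1/d_o − 1/(m·d_o) = (1 − 1/m)/d_o, so d_o = f(1 − 1/m) = (51.00)(1 − 1/(+2.4)) = 29.7 cm.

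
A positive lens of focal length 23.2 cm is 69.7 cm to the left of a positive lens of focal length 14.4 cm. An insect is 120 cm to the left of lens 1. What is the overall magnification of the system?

Lens 1: 1/d_i1 = 1/(23.2) − 1/(120) = 0.03477, so d_i1 = 28.76 cm; m₁ = −d_i1/d_o1 = -0.2397.
d_o2 = 69.7 − (28.76) = 40.94 cm.
Lens 2: 1/d_i2 = 1/(14.4) − 1/(40.94) = 0.04502, so d_i2 = 22.21 cm; m₂ = −d_i2/d_o2 = -0.5426.
m = m₁·m₂ = (-0.2397)(-0.5426) = +0.130.

m = +0.130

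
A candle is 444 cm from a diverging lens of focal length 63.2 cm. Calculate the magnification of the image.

For a diverging lens, f = -63.2 cm.
1/d_i = 1/f − 1/d_o = 1/(-63.20) − 1/(444) = -0.01808, so d_i = -55.32 cm.
m = −d_i/d_o = −(-55.32)/(444) = +0.125.
The image is virtual, upright and reduced, on the same side as the object.

m = +0.125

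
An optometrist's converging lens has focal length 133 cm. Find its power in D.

P = +0.752 D

f = 133 cm = 1.33 m.
P = 1/f = 1/(1.33 m) = +0.752 D.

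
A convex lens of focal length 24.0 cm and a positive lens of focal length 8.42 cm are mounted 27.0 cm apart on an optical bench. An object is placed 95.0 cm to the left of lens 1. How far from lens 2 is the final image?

Lens 1: 1/d_i1 = 1/f₁ − 1/d_o1 = 1/(24.0) − 1/(95.0) = 0.03114, so d_i1 = 32.11 cm.
The intermediate image is 32.11 cm to the right of lens 1, which lies 5.110 cm to the right of lens 2 — a virtual object — so d_o2 = −5.110 cm.
Lens 2: 1/d_i2 = 1/f₂ − 1/d_o2 = 1/(8.42) − 1/(-5.110) = 0.3145, so d_i2 = 3.18 cm.
The final image is real, 3.18 cm to the right of lens 2 (overall magnification ≈ -0.21).

3.18 cm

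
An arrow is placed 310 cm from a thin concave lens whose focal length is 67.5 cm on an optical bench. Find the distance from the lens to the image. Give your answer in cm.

For a concave lens, f = -67.5 cm.
Thin-lens equation: 1/s_i = 1/f − 1/s_o = 1/(-67.50) − 1/(310) = -0.01481 − 0.003226 = -0.01804, so s_i = -55.4 cm.
The image is virtual, upright and reduced, on the same side as the object.

55.4 cm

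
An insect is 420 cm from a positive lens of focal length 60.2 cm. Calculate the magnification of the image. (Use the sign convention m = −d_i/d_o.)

1/d_i = 1/f − 1/d_o = 1/(60.20) − 1/(420) = 0.01423, so d_i = 70.27 cm.
m = −d_i/d_o = −(70.27)/(420) = -0.167.
The image is real, inverted and reduced, on the far side of the lens.

m = -0.167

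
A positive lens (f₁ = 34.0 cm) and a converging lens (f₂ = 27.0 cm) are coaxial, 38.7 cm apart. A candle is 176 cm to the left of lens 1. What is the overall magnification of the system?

Lens 1: 1/d_i1 = 1/(34.0) − 1/(176) = 0.02373, so d_i1 = 42.14 cm; m₁ = −d_i1/d_o1 = -0.2394.
d_o2 = 38.7 − (42.14) = -3.440 cm (virtual object).
Lens 2: 1/d_i2 = 1/(27.0) − 1/(-3.440) = 0.3277, so d_i2 = 3.051 cm; m₂ = −d_i2/d_o2 = +0.8870.
m = m₁·m₂ = (-0.2394)(+0.8870) = -0.212.

m = -0.212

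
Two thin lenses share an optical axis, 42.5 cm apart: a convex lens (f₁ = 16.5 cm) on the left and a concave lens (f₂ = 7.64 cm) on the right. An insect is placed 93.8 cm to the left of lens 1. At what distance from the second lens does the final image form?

5.70 cm

Lens 1: 1/d_i1 = 1/f₁ − 1/d_o1 = 1/(16.5) − 1/(93.8) = 0.04995, so d_i1 = 20.02 cm.
The intermediate image is 20.02 cm to the right of lens 1, which is 42.5 − (20.02) = 22.48 cm to the left of lens 2, so d_o2 = +22.48 cm.
Lens 2 is diverging, so f₂ = −7.64 cm.
Lens 2: 1/d_i2 = 1/f₂ − 1/d_o2 = 1/(-7.64) − 1/(22.48) = -0.1754, so d_i2 = -5.70 cm.
The final image is virtual, 5.70 cm to the left of lens 2 (overall magnification ≈ -0.054).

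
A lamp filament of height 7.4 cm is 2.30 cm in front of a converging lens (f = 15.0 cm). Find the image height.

1/d_i = 1/f − 1/d_o = 1/(15.00) − 1/(2.30) = -0.3681, so d_i = -2.717 cm.
m = −d_i/d_o = +1.181.
|h_i| = |m|·h_o = 1.181 × 7.4 = 8.74 cm. The image is virtual, upright and enlarged, on the same side as the object.

8.74 cm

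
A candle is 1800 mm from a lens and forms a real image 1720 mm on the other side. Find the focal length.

Real image ⇒ d_i = +1720 mm.
1/f = 1/d_o + 1/d_i = 1/(1800) + 1/(1720) = 0.001137, so f = 880 mm.
Since f is positive, the lens is converging.

f = 880 mm (converging)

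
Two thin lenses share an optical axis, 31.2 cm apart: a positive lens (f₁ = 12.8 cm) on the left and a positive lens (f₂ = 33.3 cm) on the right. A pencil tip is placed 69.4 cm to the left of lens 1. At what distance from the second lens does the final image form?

29.0 cm

Lens 1: 1/d_i1 = 1/f₁ − 1/d_o1 = 1/(12.8) − 1/(69.4) = 0.06372, so d_i1 = 15.69 cm.
The intermediate image is 15.69 cm to the right of lens 1, which is 31.2 − (15.69) = 15.51 cm to the left of lens 2, so d_o2 = +15.51 cm.
Lens 2: 1/d_i2 = 1/f₂ − 1/d_o2 = 1/(33.3) − 1/(15.51) = -0.03444, so d_i2 = -29.0 cm.
The final image is virtual, 29.0 cm to the left of lens 2 (overall magnification ≈ -0.42).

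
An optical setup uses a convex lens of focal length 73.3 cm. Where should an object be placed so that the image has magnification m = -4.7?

m = −d_i/d_o ⇒ d_i = −m·d_o.
1/f = 1/d_o + 1/d_i = 1/d_o − 1/(m·d_o) = (1 − 1/m)/d_o, so d_o = f(1 − 1/m) = (73.30)(1 − 1/(-4.7)) = 88.9 cm.

88.9 cm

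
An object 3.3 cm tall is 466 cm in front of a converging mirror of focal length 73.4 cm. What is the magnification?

1/d_i = 1/f − 1/d_o = 1/(73.40) − 1/(466) = 0.01148, so d_i = 87.12 cm.
m = −d_i/d_o = −(87.12)/(466) = -0.187.
The image is real, inverted and reduced, in front of the mirror.

m = -0.187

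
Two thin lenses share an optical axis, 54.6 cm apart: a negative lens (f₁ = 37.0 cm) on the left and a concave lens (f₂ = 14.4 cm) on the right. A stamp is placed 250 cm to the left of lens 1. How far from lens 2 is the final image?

Lens 1 is diverging, so f₁ = −37.0 cm.
Lens 1: 1/d_i1 = 1/f₁ − 1/d_o1 = 1/(-37.0) − 1/(250) = -0.03103, so d_i1 = -32.23 cm.
The intermediate image is 32.23 cm to the left of lens 1 (virtual), which is 54.6 − (-32.23) = 86.83 cm to the left of lens 2, so d_o2 = +86.83 cm.
Lens 2 is diverging, so f₂ = −14.4 cm.
Lens 2: 1/d_i2 = 1/f₂ − 1/d_o2 = 1/(-14.4) − 1/(86.83) = -0.08096, so d_i2 = -12.4 cm.
The final image is virtual, 12.4 cm to the left of lens 2 (overall magnification ≈ 0.018).

12.4 cm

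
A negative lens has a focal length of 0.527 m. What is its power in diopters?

P = -1.90 D

For a negative lens, f = −0.527 m.
P = 1/f = 1/(-0.527 m) = -1.90 D.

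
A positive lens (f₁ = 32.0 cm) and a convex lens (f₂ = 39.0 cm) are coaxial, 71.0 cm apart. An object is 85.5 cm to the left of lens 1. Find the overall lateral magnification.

Lens 1: 1/d_i1 = 1/(32.0) − 1/(85.5) = 0.01955, so d_i1 = 51.14 cm; m₁ = −d_i1/d_o1 = -0.5981.
d_o2 = 71.0 − (51.14) = 19.86 cm.
Lens 2: 1/d_i2 = 1/(39.0) − 1/(19.86) = -0.02471, so d_i2 = -40.47 cm; m₂ = −d_i2/d_o2 = +2.038.
m = m₁·m₂ = (-0.5981)(+2.038) = -1.22.

m = -1.22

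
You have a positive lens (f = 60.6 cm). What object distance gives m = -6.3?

m = −d_i/d_o ⇒ d_i = −m·d_o.
1/f = 1/d_o + 1/d_i = 1/d_o − 1/(m·d_o) = (1 − 1/m)/d_o, so d_o = f(1 − 1/m) = (60.60)(1 − 1/(-6.3)) = 70.2 cm.

70.2 cm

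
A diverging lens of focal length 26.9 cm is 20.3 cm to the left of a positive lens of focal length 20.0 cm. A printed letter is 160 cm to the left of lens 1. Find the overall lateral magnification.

f₁ = −26.9 cm (diverging).
Lens 1: 1/d_i1 = 1/(-26.9) − 1/(160) = -0.04342, so d_i1 = -23.03 cm; m₁ = −d_i1/d_o1 = +0.1439.
d_o2 = 20.3 − (-23.03) = 43.33 cm.
Lens 2: 1/d_i2 = 1/(20.0) − 1/(43.33) = 0.02692, so d_i2 = 37.15 cm; m₂ = −d_i2/d_o2 = -0.8573.
m = m₁·m₂ = (+0.1439)(-0.8573) = -0.123.

m = -0.123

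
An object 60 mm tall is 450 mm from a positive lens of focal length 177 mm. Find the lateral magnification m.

1/d_i = 1/f − 1/d_o = 1/(177.0) − 1/(450) = 0.003427, so d_i = 291.8 mm.
m = −d_i/d_o = −(291.8)/(450) = -0.648.
The image is real, inverted and reduced, on the far side of the lens.

m = -0.648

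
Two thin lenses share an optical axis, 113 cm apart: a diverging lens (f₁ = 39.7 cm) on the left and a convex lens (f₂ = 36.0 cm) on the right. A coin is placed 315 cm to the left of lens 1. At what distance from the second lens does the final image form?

Lens 1 is diverging, so f₁ = −39.7 cm.
Lens 1: 1/d_i1 = 1/f₁ − 1/d_o1 = 1/(-39.7) − 1/(315) = -0.02836, so d_i1 = -35.26 cm.
The intermediate image is 35.26 cm to the left of lens 1 (virtual), which is 113 − (-35.26) = 148.3 cm to the left of lens 2, so d_o2 = +148.3 cm.
Lens 2: 1/d_i2 = 1/f₂ − 1/d_o2 = 1/(36.0) − 1/(148.3) = 0.02103, so d_i2 = 47.5 cm.
The final image is real, 47.5 cm to the right of lens 2 (overall magnification ≈ -0.036).

47.5 cm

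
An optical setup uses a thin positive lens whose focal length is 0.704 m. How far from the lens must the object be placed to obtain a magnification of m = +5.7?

m = −d_i/d_o ⇒ d_i = −m·d_o.
1/f = 1/d_o + 1/d_i = 1/d_o − 1/(m·d_o) = (1 − 1/m)/d_o, so d_o = f(1 − 1/m) = (0.7040)(1 − 1/(+5.7)) = 0.580 m.

0.580 m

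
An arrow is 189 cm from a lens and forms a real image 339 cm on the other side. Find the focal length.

Real image ⇒ d_i = +339 cm.
1/f = 1/d_o + 1/d_i = 1/(189) + 1/(339) = 0.008241, so f = 121 cm.
Since f is positive, the lens is converging.

f = 121 cm (converging)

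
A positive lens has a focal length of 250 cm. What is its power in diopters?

P = +0.400 D

f = 250 cm = 2.50 m.
P = 1/f = 1/(2.50 m) = +0.400 D.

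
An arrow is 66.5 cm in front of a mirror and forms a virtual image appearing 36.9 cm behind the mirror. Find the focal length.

Virtual image ⇒ d_i = −36.9 cm.
1/f = 1/d_o + 1/d_i = 1/(66.5) + 1/(-36.9) = -0.01206, so f = -82.9 cm.
Since f is negative, the mirror is convex.

f = -82.9 cm (convex)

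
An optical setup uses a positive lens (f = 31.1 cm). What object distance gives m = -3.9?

m = −d_i/d_o ⇒ d_i = −m·d_o.
1/f = 1/d_o + 1/d_i = 1/d_o − 1/(m·d_o) = (1 − 1/m)/d_o, so d_o = f(1 − 1/m) = (31.10)(1 − 1/(-3.9)) = 39.1 cm.

39.1 cm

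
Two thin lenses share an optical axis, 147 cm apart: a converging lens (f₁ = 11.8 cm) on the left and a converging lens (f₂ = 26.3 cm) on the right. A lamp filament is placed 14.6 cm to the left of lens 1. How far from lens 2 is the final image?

Lens 1: 1/d_i1 = 1/f₁ − 1/d_o1 = 1/(11.8) − 1/(14.6) = 0.01625, so d_i1 = 61.53 cm.
The intermediate image is 61.53 cm to the right of lens 1, which is 147 − (61.53) = 85.47 cm to the left of lens 2, so d_o2 = +85.47 cm.
Lens 2: 1/d_i2 = 1/f₂ − 1/d_o2 = 1/(26.3) − 1/(85.47) = 0.02632, so d_i2 = 38.0 cm.
The final image is real, 38.0 cm to the right of lens 2 (overall magnification ≈ 1.9).

38.0 cm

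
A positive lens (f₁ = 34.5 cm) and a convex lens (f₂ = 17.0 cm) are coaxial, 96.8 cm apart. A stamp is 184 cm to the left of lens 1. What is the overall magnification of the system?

m = +0.105

Lens 1: 1/d_i1 = 1/(34.5) − 1/(184) = 0.02355, so d_i1 = 42.46 cm; m₁ = −d_i1/d_o1 = -0.2308.
d_o2 = 96.8 − (42.46) = 54.34 cm.
Lens 2: 1/d_i2 = 1/(17.0) − 1/(54.34) = 0.04042, so d_i2 = 24.74 cm; m₂ = −d_i2/d_o2 = -0.4553.
m = m₁·m₂ = (-0.2308)(-0.4553) = +0.105.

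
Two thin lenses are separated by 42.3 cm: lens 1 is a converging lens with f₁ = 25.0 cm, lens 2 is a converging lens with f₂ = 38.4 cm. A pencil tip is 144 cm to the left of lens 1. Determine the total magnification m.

Lens 1: 1/d_i1 = 1/(25.0) − 1/(144) = 0.03306, so d_i1 = 30.25 cm; m₁ = −d_i1/d_o1 = -0.2101.
d_o2 = 42.3 − (30.25) = 12.05 cm.
Lens 2: 1/d_i2 = 1/(38.4) − 1/(12.05) = -0.05695, so d_i2 = -17.56 cm; m₂ = −d_i2/d_o2 = +1.457.
m = m₁·m₂ = (-0.2101)(+1.457) = -0.306.

m = -0.306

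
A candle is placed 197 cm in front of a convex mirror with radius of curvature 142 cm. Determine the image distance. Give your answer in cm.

52.2 cm

f = R/2 = 142/2 = 71.00 cm; for a convex mirror, f = -71.00 cm.
Mirror equation: 1/d_i = 1/f − 1/d_o = 1/(-71.00) − 1/(197) = -0.01408 − 0.005076 = -0.01916, so d_i = -52.2 cm.
The image is virtual, upright and reduced, behind the mirror.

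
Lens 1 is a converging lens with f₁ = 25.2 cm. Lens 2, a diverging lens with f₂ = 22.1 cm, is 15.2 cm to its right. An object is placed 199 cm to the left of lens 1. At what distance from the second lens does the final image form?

35.7 cm

Lens 1: 1/d_i1 = 1/f₁ − 1/d_o1 = 1/(25.2) − 1/(199) = 0.03466, so d_i1 = 28.85 cm.
The intermediate image is 28.85 cm to the right of lens 1, which lies 13.65 cm to the right of lens 2 — a virtual object — so d_o2 = −13.65 cm.
Lens 2 is diverging, so f₂ = −22.1 cm.
Lens 2: 1/d_i2 = 1/f₂ − 1/d_o2 = 1/(-22.1) − 1/(-13.65) = 0.02801, so d_i2 = 35.7 cm.
The final image is real, 35.7 cm to the right of lens 2 (overall magnification ≈ -0.38).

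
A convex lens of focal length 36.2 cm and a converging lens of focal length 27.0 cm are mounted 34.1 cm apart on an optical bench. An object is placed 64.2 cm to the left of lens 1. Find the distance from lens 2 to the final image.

Lens 1: 1/d_i1 = 1/f₁ − 1/d_o1 = 1/(36.2) − 1/(64.2) = 0.01205, so d_i1 = 83.00 cm.
The intermediate image is 83.00 cm to the right of lens 1, which lies 48.90 cm to the right of lens 2 — a virtual object — so d_o2 = −48.90 cm.
Lens 2: 1/d_i2 = 1/f₂ − 1/d_o2 = 1/(27.0) − 1/(-48.90) = 0.05749, so d_i2 = 17.4 cm.
The final image is real, 17.4 cm to the right of lens 2 (overall magnification ≈ -0.46).

17.4 cm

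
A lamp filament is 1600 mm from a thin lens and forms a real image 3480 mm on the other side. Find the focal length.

f = 1100 mm (converging)

Real image ⇒ d_i = +3480 mm.
1/f = 1/d_o + 1/d_i = 1/(1600) + 1/(3480) = 0.0009124, so f = 1100 mm.
Since f is positive, the thin lens is converging.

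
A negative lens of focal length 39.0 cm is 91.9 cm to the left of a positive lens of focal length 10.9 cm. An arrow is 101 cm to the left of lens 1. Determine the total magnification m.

m = -0.0278

f₁ = −39.0 cm (diverging).
Lens 1: 1/d_i1 = 1/(-39.0) − 1/(101) = -0.03554, so d_i1 = -28.14 cm; m₁ = −d_i1/d_o1 = +0.2786.
d_o2 = 91.9 − (-28.14) = 120.0 cm.
Lens 2: 1/d_i2 = 1/(10.9) − 1/(120.0) = 0.08341, so d_i2 = 11.99 cm; m₂ = −d_i2/d_o2 = -0.09991.
m = m₁·m₂ = (+0.2786)(-0.09991) = -0.0278.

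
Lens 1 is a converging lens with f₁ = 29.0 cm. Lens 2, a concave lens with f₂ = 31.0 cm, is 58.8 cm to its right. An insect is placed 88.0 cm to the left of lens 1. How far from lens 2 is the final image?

Lens 1: 1/d_i1 = 1/f₁ − 1/d_o1 = 1/(29.0) − 1/(88.0) = 0.02312, so d_i1 = 43.25 cm.
The intermediate image is 43.25 cm to the right of lens 1, which is 58.8 − (43.25) = 15.55 cm to the left of lens 2, so d_o2 = +15.55 cm.
Lens 2 is diverging, so f₂ = −31.0 cm.
Lens 2: 1/d_i2 = 1/f₂ − 1/d_o2 = 1/(-31.0) − 1/(15.55) = -0.09657, so d_i2 = -10.4 cm.
The final image is virtual, 10.4 cm to the left of lens 2 (overall magnification ≈ -0.33).

10.4 cm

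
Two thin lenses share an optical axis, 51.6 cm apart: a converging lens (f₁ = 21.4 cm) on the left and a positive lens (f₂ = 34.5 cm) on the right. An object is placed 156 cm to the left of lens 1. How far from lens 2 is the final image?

Lens 1: 1/d_i1 = 1/f₁ − 1/d_o1 = 1/(21.4) − 1/(156) = 0.04032, so d_i1 = 24.80 cm.
The intermediate image is 24.80 cm to the right of lens 1, which is 51.6 − (24.80) = 26.80 cm to the left of lens 2, so d_o2 = +26.80 cm.
Lens 2: 1/d_i2 = 1/f₂ − 1/d_o2 = 1/(34.5) − 1/(26.80) = -0.008328, so d_i2 = -120 cm.
The final image is virtual, 120 cm to the left of lens 2 (overall magnification ≈ -0.71).

120 cm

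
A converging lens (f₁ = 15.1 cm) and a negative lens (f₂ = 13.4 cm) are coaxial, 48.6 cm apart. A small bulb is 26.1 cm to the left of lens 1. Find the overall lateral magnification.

m = -0.703

Lens 1: 1/d_i1 = 1/(15.1) − 1/(26.1) = 0.02791, so d_i1 = 35.83 cm; m₁ = −d_i1/d_o1 = -1.373.
d_o2 = 48.6 − (35.83) = 12.77 cm.
f₂ = −13.4 cm (diverging).
Lens 2: 1/d_i2 = 1/(-13.4) − 1/(12.77) = -0.1529, so d_i2 = -6.539 cm; m₂ = −d_i2/d_o2 = +0.5120.
m = m₁·m₂ = (-1.373)(+0.5120) = -0.703.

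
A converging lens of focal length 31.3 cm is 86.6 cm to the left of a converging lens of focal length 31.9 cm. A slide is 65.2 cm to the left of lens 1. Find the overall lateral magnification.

m = -5.36

Lens 1: 1/d_i1 = 1/(31.3) − 1/(65.2) = 0.01661, so d_i1 = 60.20 cm; m₁ = −d_i1/d_o1 = -0.9233.
d_o2 = 86.6 − (60.20) = 26.40 cm.
Lens 2: 1/d_i2 = 1/(31.9) − 1/(26.40) = -0.006531, so d_i2 = -153.1 cm; m₂ = −d_i2/d_o2 = +5.800.
m = m₁·m₂ = (-0.9233)(+5.800) = -5.36.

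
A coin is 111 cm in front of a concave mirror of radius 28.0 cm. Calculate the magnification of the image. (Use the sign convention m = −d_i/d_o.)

f = R/2 = 28.0/2 = 14.00 cm.
1/d_i = 1/f − 1/d_o = 1/(14.00) − 1/(111) = 0.06242, so d_i = 16.02 cm.
m = −d_i/d_o = −(16.02)/(111) = -0.144.
The image is real, inverted and reduced, in front of the mirror.

m = -0.144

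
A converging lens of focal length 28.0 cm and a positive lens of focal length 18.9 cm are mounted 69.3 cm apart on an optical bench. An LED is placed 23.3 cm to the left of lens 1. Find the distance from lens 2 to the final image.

20.8 cm

Lens 1: 1/d_i1 = 1/f₁ − 1/d_o1 = 1/(28.0) − 1/(23.3) = -0.007204, so d_i1 = -138.8 cm.
The intermediate image is 138.8 cm to the left of lens 1 (virtual), which is 69.3 − (-138.8) = 208.1 cm to the left of lens 2, so d_o2 = +208.1 cm.
Lens 2: 1/d_i2 = 1/f₂ − 1/d_o2 = 1/(18.9) − 1/(208.1) = 0.04810, so d_i2 = 20.8 cm.
The final image is real, 20.8 cm to the right of lens 2 (overall magnification ≈ -0.60).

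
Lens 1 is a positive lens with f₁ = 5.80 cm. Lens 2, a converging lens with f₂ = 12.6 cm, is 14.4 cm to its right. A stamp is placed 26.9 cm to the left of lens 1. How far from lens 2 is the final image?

15.8 cm

Lens 1: 1/d_i1 = 1/f₁ − 1/d_o1 = 1/(5.80) − 1/(26.9) = 0.1352, so d_i1 = 7.394 cm.
The intermediate image is 7.394 cm to the right of lens 1, which is 14.4 − (7.394) = 7.006 cm to the left of lens 2, so d_o2 = +7.006 cm.
Lens 2: 1/d_i2 = 1/f₂ − 1/d_o2 = 1/(12.6) − 1/(7.006) = -0.06337, so d_i2 = -15.8 cm.
The final image is virtual, 15.8 cm to the left of lens 2 (overall magnification ≈ -0.62).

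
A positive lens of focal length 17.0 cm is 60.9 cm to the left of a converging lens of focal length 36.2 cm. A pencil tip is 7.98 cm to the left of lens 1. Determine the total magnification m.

Lens 1: 1/d_i1 = 1/(17.0) − 1/(7.98) = -0.06649, so d_i1 = -15.04 cm; m₁ = −d_i1/d_o1 = +1.885.
d_o2 = 60.9 − (-15.04) = 75.94 cm.
Lens 2: 1/d_i2 = 1/(36.2) − 1/(75.94) = 0.01446, so d_i2 = 69.18 cm; m₂ = −d_i2/d_o2 = -0.9109.
m = m₁·m₂ = (+1.885)(-0.9109) = -1.72.

m = -1.72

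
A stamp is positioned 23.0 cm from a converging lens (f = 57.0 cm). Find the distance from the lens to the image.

38.6 cm

Lens equation: 1/v = 1/f − 1/u = 1/(57.00) − 1/(23.0) = 0.01754 − 0.04348 = -0.02593, so v = -38.6 cm.
The image is virtual, upright and enlarged, on the same side as the object.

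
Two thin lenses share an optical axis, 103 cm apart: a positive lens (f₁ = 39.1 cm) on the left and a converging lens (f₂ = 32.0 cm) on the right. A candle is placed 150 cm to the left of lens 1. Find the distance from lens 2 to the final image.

88.5 cm

Lens 1: 1/d_i1 = 1/f₁ − 1/d_o1 = 1/(39.1) − 1/(150) = 0.01891, so d_i1 = 52.89 cm.
The intermediate image is 52.89 cm to the right of lens 1, which is 103 − (52.89) = 50.11 cm to the left of lens 2, so d_o2 = +50.11 cm.
Lens 2: 1/d_i2 = 1/f₂ − 1/d_o2 = 1/(32.0) − 1/(50.11) = 0.01129, so d_i2 = 88.5 cm.
The final image is real, 88.5 cm to the right of lens 2 (overall magnification ≈ 0.62).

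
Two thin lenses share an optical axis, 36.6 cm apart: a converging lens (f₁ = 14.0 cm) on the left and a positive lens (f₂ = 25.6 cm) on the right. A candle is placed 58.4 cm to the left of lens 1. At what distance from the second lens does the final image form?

62.8 cm

Lens 1: 1/d_i1 = 1/f₁ − 1/d_o1 = 1/(14.0) − 1/(58.4) = 0.05431, so d_i1 = 18.41 cm.
The intermediate image is 18.41 cm to the right of lens 1, which is 36.6 − (18.41) = 18.19 cm to the left of lens 2, so d_o2 = +18.19 cm.
Lens 2: 1/d_i2 = 1/f₂ − 1/d_o2 = 1/(25.6) − 1/(18.19) = -0.01591, so d_i2 = -62.8 cm.
The final image is virtual, 62.8 cm to the left of lens 2 (overall magnification ≈ -1.1).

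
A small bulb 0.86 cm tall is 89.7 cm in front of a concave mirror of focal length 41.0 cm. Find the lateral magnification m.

m = -0.842

1/d_i = 1/f − 1/d_o = 1/(41.00) − 1/(89.7) = 0.01324, so d_i = 75.52 cm.
m = −d_i/d_o = −(75.52)/(89.7) = -0.842.
The image is real, inverted and reduced, in front of the mirror.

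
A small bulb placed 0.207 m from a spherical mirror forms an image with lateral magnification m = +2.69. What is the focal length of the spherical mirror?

m = −d_i/d_o ⇒ d_i = −m·d_o = −(+2.69)·(0.207) = -0.5568 m.
1/f = 1/d_o + 1/d_i = 1/(0.207) + 1/(-0.5568) = 3.035, so f = 0.329 m.
Since f is positive, the spherical mirror is concave.

f = 0.329 m (concave)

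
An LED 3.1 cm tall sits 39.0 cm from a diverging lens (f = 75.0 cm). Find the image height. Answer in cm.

For a diverging lens, f = -75.0 cm.
1/d_i = 1/f − 1/d_o = 1/(-75.00) − 1/(39.0) = -0.03897, so d_i = -25.66 cm.
m = −d_i/d_o = +0.6579.
|h_i| = |m|·h_o = 0.6579 × 3.1 = 2.04 cm. The image is virtual, upright and reduced, on the same side as the object.

2.04 cm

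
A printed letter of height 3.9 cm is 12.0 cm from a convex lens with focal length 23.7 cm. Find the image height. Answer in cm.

1/d_i = 1/f − 1/d_o = 1/(23.70) − 1/(12.0) = -0.04114, so d_i = -24.31 cm.
m = −d_i/d_o = +2.026.
|h_i| = |m|·h_o = 2.026 × 3.9 = 7.90 cm. The image is virtual, upright and enlarged, on the same side as the object.

7.90 cm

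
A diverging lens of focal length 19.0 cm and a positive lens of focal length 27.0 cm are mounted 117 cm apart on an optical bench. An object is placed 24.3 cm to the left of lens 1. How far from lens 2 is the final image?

34.2 cm

Lens 1 is diverging, so f₁ = −19.0 cm.
Lens 1: 1/d_i1 = 1/f₁ − 1/d_o1 = 1/(-19.0) − 1/(24.3) = -0.09378, so d_i1 = -10.66 cm.
The intermediate image is 10.66 cm to the left of lens 1 (virtual), which is 117 − (-10.66) = 127.7 cm to the left of lens 2, so d_o2 = +127.7 cm.
Lens 2: 1/d_i2 = 1/f₂ − 1/d_o2 = 1/(27.0) − 1/(127.7) = 0.02921, so d_i2 = 34.2 cm.
The final image is real, 34.2 cm to the right of lens 2 (overall magnification ≈ -0.12).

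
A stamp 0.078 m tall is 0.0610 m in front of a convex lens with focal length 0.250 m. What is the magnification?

1/d_i = 1/f − 1/d_o = 1/(0.2500) − 1/(0.0610) = -12.39, so d_i = -0.08069 m.
m = −d_i/d_o = −(-0.08069)/(0.0610) = +1.32.
The image is virtual, upright and enlarged, on the same side as the object.

m = +1.32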